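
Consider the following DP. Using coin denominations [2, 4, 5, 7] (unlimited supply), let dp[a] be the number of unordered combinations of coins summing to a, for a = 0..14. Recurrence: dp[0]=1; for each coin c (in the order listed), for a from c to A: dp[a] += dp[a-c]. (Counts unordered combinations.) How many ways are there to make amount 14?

8

after  coin     0     1     2     3     4     5     6     7     8     9    10    11    12    13    14
          2     1     0     1     0     1     0     1     0     1     0     1     0     1     0     1
          4     1     0     1     0     2     0     2     0     3     0     3     0     4     0     4
          5     1     0     1     0     2     1     2     1     3     2     4     2     5     3     6
          7     1     0     1     0     2     1     2     2     3     3     4     4     6     5     8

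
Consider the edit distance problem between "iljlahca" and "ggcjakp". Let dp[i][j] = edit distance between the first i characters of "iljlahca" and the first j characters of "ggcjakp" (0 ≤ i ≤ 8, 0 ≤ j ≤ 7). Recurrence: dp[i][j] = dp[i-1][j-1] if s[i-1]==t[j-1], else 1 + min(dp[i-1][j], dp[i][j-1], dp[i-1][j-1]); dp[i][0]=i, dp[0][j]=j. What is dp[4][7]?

   ''  g  g  c  j  a  k  p
''  0  1  2  3  4  5  6  7
 i  1  1  2  3  4  5  6  7
 l  2  2  2  3  4  5  6  7
 j  3  3  3  3  3  4  5  6
 l  4  4  4  4  4  4  5  6
 a  5  5  5  5  5  4  5  6
 h  6  6  6  6  6  5  5  6
 c  7  7  7  6  7  6  6  6
 a  8  8  8  7  7  7  7  7

6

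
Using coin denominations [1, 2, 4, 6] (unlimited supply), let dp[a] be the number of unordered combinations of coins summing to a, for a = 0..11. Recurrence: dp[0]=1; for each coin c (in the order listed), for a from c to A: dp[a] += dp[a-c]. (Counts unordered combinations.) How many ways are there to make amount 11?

after  coin     0     1     2     3     4     5     6     7     8     9    10    11
          1     1     1     1     1     1     1     1     1     1     1     1     1
          2     1     1     2     2     3     3     4     4     5     5     6     6
          4     1     1     2     2     4     4     6     6     9     9    12    12
          6     1     1     2     2     4     4     7     7    11    11    16    16

16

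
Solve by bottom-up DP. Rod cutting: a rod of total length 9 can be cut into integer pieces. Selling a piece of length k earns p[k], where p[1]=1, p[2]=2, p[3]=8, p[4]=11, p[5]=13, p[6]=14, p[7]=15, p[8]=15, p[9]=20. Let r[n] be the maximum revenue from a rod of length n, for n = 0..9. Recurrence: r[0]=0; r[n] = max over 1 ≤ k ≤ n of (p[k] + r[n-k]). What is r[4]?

   n    0    1    2    3    4    5    6    7    8    9
r[n]    0    1    2    8   11   13   16   19   22   24

11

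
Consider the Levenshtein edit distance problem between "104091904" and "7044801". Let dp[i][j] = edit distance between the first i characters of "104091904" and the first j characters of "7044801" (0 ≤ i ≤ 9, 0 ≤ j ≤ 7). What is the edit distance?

6

   ''  7  0  4  4  8  0  1
''  0  1  2  3  4  5  6  7
 1  1  1  2  3  4  5  6  6
 0  2  2  1  2  3  4  5  6
 4  3  3  2  1  2  3  4  5
 0  4  4  3  2  2  3  3  4
 9  5  5  4  3  3  3  4  4
 1  6  6  5  4  4  4  4  4
 9  7  7  6  5  5  5  5  5
 0  8  8  7  6  6  6  5  6
 4  9  9  8  7  6  7  6  6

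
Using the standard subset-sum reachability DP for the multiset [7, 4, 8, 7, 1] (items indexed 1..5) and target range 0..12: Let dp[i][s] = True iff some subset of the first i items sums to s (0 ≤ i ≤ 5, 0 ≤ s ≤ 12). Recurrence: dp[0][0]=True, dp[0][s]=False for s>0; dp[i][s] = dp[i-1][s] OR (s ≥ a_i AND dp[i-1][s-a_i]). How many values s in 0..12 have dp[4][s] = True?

i\s   0   1   2   3   4   5   6   7   8   9  10  11  12
  0   T   F   F   F   F   F   F   F   F   F   F   F   F
  1   T   F   F   F   F   F   F   T   F   F   F   F   F
  2   T   F   F   F   T   F   F   T   F   F   F   T   F
  3   T   F   F   F   T   F   F   T   T   F   F   T   T
  4   T   F   F   F   T   F   F   T   T   F   F   T   T
  5   T   T   F   F   T   T   F   T   T   T   F   T   T

6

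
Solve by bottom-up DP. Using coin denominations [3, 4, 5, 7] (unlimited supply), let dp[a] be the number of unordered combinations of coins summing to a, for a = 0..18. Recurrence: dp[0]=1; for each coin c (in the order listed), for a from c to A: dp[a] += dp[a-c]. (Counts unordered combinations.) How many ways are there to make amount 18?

after  coin     0     1     2     3     4     5     6     7     8     9    10    11    12    13    14    15    16    17    18
          3     1     0     0     1     0     0     1     0     0     1     0     0     1     0     0     1     0     0     1
          4     1     0     0     1     1     0     1     1     1     1     1     1     2     1     1     2     2     1     2
          5     1     0     0     1     1     1     1     1     2     2     2     2     3     3     3     4     4     4     5
          7     1     0     0     1     1     1     1     2     2     2     3     3     4     4     5     6     6     7     8

8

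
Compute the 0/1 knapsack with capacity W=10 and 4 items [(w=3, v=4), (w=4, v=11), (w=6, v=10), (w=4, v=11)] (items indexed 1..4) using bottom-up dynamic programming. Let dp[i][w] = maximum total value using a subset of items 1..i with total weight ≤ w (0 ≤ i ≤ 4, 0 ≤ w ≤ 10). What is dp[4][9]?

22

i\w   0   1   2   3   4   5   6   7   8   9  10
  0   0   0   0   0   0   0   0   0   0   0   0
  1   0   0   0   4   4   4   4   4   4   4   4
  2   0   0   0   4  11  11  11  15  15  15  15
  3   0   0   0   4  11  11  11  15  15  15  21
  4   0   0   0   4  11  11  11  15  22  22  22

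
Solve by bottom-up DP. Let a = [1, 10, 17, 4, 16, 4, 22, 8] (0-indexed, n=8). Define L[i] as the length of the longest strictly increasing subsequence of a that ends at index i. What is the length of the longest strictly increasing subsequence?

   i    0    1    2    3    4    5    6    7
a[i]    1   10   17    4   16    4   22    8
L[i]    1    2    3    2    3    2    4    3

4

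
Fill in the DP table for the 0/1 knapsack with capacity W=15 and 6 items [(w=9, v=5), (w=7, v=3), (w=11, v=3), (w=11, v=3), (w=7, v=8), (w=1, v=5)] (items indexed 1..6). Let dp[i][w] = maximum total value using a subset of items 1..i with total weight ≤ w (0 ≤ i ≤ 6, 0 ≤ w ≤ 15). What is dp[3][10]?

5

i\w   0   1   2   3   4   5   6   7   8   9  10  11  12  13  14  15
  0   0   0   0   0   0   0   0   0   0   0   0   0   0   0   0   0
  1   0   0   0   0   0   0   0   0   0   5   5   5   5   5   5   5
  2   0   0   0   0   0   0   0   3   3   5   5   5   5   5   5   5
  3   0   0   0   0   0   0   0   3   3   5   5   5   5   5   5   5
  4   0   0   0   0   0   0   0   3   3   5   5   5   5   5   5   5
  5   0   0   0   0   0   0   0   8   8   8   8   8   8   8  11  11
  6   0   5   5   5   5   5   5   8  13  13  13  13  13  13  13  16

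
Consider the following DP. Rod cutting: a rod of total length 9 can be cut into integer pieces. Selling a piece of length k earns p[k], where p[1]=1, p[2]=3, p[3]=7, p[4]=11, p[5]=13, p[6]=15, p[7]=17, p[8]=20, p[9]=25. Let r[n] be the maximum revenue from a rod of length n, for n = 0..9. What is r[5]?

   n    0    1    2    3    4    5    6    7    8    9
r[n]    0    1    3    7   11   13   15   18   22   25

13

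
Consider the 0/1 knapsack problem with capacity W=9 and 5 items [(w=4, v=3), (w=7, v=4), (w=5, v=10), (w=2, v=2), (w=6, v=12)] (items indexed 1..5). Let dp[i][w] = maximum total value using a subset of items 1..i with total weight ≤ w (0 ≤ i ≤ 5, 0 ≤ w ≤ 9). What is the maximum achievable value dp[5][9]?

i\w   0   1   2   3   4   5   6   7   8   9
  0   0   0   0   0   0   0   0   0   0   0
  1   0   0   0   0   3   3   3   3   3   3
  2   0   0   0   0   3   3   3   4   4   4
  3   0   0   0   0   3  10  10  10  10  13
  4   0   0   2   2   3  10  10  12  12  13
  5   0   0   2   2   3  10  12  12  14  14

14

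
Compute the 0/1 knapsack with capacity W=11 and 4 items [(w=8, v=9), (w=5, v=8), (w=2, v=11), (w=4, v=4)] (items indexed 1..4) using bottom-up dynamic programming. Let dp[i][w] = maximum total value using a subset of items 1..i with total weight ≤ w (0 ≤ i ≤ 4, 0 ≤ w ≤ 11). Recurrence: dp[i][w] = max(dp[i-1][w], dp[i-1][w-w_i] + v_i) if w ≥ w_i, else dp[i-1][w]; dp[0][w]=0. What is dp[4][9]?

i\w   0   1   2   3   4   5   6   7   8   9  10  11
  0   0   0   0   0   0   0   0   0   0   0   0   0
  1   0   0   0   0   0   0   0   0   9   9   9   9
  2   0   0   0   0   0   8   8   8   9   9   9   9
  3   0   0  11  11  11  11  11  19  19  19  20  20
  4   0   0  11  11  11  11  15  19  19  19  20  23

19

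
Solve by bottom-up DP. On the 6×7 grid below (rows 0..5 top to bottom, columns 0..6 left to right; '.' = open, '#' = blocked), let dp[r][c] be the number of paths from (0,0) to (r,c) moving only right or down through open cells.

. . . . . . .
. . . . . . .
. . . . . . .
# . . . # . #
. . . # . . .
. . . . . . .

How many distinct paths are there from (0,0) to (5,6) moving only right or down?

57

r\c   0   1   2   3   4   5   6
  0   1   1   1   1   1   1   1
  1   1   2   3   4   5   6   7
  2   1   3   6  10  15  21  28
  3   0   3   9  19   0  21   0
  4   0   3  12   0   0  21  21
  5   0   3  15  15  15  36  57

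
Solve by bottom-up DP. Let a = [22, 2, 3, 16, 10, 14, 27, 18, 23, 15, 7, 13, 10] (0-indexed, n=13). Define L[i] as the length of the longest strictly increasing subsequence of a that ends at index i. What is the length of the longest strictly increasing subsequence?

6

   i    0    1    2    3    4    5    6    7    8    9   10   11   12
a[i]   22    2    3   16   10   14   27   18   23   15    7   13   10
L[i]    1    1    2    3    3    4    5    5    6    5    3    4    4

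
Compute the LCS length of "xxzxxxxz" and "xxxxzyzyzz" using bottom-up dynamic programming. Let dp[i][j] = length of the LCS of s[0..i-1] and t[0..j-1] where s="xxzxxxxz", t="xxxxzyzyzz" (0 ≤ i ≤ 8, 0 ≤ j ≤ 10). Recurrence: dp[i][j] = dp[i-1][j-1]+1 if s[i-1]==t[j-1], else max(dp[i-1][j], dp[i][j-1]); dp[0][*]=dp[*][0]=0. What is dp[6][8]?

4

   ''  x  x  x  x  z  y  z  y  z  z
''  0  0  0  0  0  0  0  0  0  0  0
 x  0  1  1  1  1  1  1  1  1  1  1
 x  0  1  2  2  2  2  2  2  2  2  2
 z  0  1  2  2  2  3  3  3  3  3  3
 x  0  1  2  3  3  3  3  3  3  3  3
 x  0  1  2  3  4  4  4  4  4  4  4
 x  0  1  2  3  4  4  4  4  4  4  4
 x  0  1  2  3  4  4  4  4  4  4  4
 z  0  1  2  3  4  5  5  5  5  5  5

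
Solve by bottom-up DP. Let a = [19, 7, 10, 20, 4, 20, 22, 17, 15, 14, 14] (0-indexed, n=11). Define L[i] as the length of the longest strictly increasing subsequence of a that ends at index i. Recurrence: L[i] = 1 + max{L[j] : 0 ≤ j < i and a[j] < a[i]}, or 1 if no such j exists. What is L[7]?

   i    0    1    2    3    4    5    6    7    8    9   10
a[i]   19    7   10   20    4   20   22   17   15   14   14
L[i]    1    1    2    3    1    3    4    3    3    3    3

3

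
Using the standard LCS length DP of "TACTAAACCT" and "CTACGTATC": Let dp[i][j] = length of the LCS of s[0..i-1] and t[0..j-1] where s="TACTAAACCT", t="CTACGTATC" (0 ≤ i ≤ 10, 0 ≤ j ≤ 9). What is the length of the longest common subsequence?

6

   ''  C  T  A  C  G  T  A  T  C
''  0  0  0  0  0  0  0  0  0  0
 T  0  0  1  1  1  1  1  1  1  1
 A  0  0  1  2  2  2  2  2  2  2
 C  0  1  1  2  3  3  3  3  3  3
 T  0  1  2  2  3  3  4  4  4  4
 A  0  1  2  3  3  3  4  5  5  5
 A  0  1  2  3  3  3  4  5  5  5
 A  0  1  2  3  3  3  4  5  5  5
 C  0  1  2  3  4  4  4  5  5  6
 C  0  1  2  3  4  4  4  5  5  6
 T  0  1  2  3  4  4  5  5  6  6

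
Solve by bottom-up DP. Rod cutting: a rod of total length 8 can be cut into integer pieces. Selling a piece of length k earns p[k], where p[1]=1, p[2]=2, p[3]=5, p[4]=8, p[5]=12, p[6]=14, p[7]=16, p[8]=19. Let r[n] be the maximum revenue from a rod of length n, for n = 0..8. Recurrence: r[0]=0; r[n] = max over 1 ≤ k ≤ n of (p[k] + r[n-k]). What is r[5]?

   n    0    1    2    3    4    5    6    7    8
r[n]    0    1    2    5    8   12   14   16   19

12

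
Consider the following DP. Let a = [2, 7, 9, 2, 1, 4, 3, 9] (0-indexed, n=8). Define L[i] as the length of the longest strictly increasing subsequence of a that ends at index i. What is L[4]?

1

   i    0    1    2    3    4    5    6    7
a[i]    2    7    9    2    1    4    3    9
L[i]    1    2    3    1    1    2    2    3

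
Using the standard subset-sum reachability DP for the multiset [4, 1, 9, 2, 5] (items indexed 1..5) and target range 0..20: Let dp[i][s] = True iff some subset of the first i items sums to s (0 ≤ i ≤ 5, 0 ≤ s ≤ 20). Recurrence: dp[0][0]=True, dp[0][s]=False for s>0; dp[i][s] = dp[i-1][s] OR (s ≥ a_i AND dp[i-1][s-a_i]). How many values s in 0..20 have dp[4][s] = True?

16

i\s   0   1   2   3   4   5   6   7   8   9  10  11  12  13  14  15  16  17  18  19  20
  0   T   F   F   F   F   F   F   F   F   F   F   F   F   F   F   F   F   F   F   F   F
  1   T   F   F   F   T   F   F   F   F   F   F   F   F   F   F   F   F   F   F   F   F
  2   T   T   F   F   T   T   F   F   F   F   F   F   F   F   F   F   F   F   F   F   F
  3   T   T   F   F   T   T   F   F   F   T   T   F   F   T   T   F   F   F   F   F   F
  4   T   T   T   T   T   T   T   T   F   T   T   T   T   T   T   T   T   F   F   F   F
  5   T   T   T   T   T   T   T   T   T   T   T   T   T   T   T   T   T   T   T   T   T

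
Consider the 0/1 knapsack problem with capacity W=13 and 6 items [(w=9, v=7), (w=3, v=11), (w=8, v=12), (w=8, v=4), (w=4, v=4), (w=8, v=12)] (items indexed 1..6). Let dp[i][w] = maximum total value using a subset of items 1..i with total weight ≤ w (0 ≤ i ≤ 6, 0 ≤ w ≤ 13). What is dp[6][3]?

11

i\w   0   1   2   3   4   5   6   7   8   9  10  11  12  13
  0   0   0   0   0   0   0   0   0   0   0   0   0   0   0
  1   0   0   0   0   0   0   0   0   0   7   7   7   7   7
  2   0   0   0  11  11  11  11  11  11  11  11  11  18  18
  3   0   0   0  11  11  11  11  11  12  12  12  23  23  23
  4   0   0   0  11  11  11  11  11  12  12  12  23  23  23
  5   0   0   0  11  11  11  11  15  15  15  15  23  23  23
  6   0   0   0  11  11  11  11  15  15  15  15  23  23  23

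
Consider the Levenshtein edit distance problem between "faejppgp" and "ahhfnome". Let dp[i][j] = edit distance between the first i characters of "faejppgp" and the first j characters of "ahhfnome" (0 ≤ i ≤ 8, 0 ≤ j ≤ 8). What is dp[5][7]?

   ''  a  h  h  f  n  o  m  e
''  0  1  2  3  4  5  6  7  8
 f  1  1  2  3  3  4  5  6  7
 a  2  1  2  3  4  4  5  6  7
 e  3  2  2  3  4  5  5  6  6
 j  4  3  3  3  4  5  6  6  7
 p  5  4  4  4  4  5  6  7  7
 p  6  5  5  5  5  5  6  7  8
 g  7  6  6  6  6  6  6  7  8
 p  8  7  7  7  7  7  7  7  8

7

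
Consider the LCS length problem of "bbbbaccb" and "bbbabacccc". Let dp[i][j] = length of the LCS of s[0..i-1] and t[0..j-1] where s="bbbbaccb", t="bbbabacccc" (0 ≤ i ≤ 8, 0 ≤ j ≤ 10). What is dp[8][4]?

4

   ''  b  b  b  a  b  a  c  c  c  c
''  0  0  0  0  0  0  0  0  0  0  0
 b  0  1  1  1  1  1  1  1  1  1  1
 b  0  1  2  2  2  2  2  2  2  2  2
 b  0  1  2  3  3  3  3  3  3  3  3
 b  0  1  2  3  3  4  4  4  4  4  4
 a  0  1  2  3  4  4  5  5  5  5  5
 c  0  1  2  3  4  4  5  6  6  6  6
 c  0  1  2  3  4  4  5  6  7  7  7
 b  0  1  2  3  4  5  5  6  7  7  7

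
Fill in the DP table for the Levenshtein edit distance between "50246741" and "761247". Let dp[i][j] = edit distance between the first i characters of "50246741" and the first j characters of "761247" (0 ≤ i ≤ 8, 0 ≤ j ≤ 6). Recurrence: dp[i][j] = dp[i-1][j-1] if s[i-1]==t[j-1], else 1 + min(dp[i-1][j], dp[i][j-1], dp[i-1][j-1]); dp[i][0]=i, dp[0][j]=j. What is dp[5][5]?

4

   ''  7  6  1  2  4  7
''  0  1  2  3  4  5  6
 5  1  1  2  3  4  5  6
 0  2  2  2  3  4  5  6
 2  3  3  3  3  3  4  5
 4  4  4  4  4  4  3  4
 6  5  5  4  5  5  4  4
 7  6  5  5  5  6  5  4
 4  7  6  6  6  6  6  5
 1  8  7  7  6  7  7  6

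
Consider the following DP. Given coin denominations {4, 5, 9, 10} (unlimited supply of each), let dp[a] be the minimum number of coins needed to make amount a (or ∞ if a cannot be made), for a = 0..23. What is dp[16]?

 a  0  1  2  3  4  5  6  7  8  9 10 11 12 13 14 15 16 17 18 19 20 21 22 23
dp  0  -  -  -  1  1  -  -  2  1  1  -  3  2  2  2  4  3  2  2  2  4  3  3
(- denotes ∞ / unreachable)

4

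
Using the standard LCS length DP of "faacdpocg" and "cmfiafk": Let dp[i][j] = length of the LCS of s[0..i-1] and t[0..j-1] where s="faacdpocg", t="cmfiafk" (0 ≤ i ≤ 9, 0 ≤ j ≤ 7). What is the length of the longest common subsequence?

2

   ''  c  m  f  i  a  f  k
''  0  0  0  0  0  0  0  0
 f  0  0  0  1  1  1  1  1
 a  0  0  0  1  1  2  2  2
 a  0  0  0  1  1  2  2  2
 c  0  1  1  1  1  2  2  2
 d  0  1  1  1  1  2  2  2
 p  0  1  1  1  1  2  2  2
 o  0  1  1  1  1  2  2  2
 c  0  1  1  1  1  2  2  2
 g  0  1  1  1  1  2  2  2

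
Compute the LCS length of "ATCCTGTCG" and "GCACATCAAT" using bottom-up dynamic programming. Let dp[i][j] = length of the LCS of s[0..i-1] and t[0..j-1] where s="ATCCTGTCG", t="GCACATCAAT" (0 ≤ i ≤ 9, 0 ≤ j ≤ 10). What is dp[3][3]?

   ''  G  C  A  C  A  T  C  A  A  T
''  0  0  0  0  0  0  0  0  0  0  0
 A  0  0  0  1  1  1  1  1  1  1  1
 T  0  0  0  1  1  1  2  2  2  2  2
 C  0  0  1  1  2  2  2  3  3  3  3
 C  0  0  1  1  2  2  2  3  3  3  3
 T  0  0  1  1  2  2  3  3  3  3  4
 G  0  1  1  1  2  2  3  3  3  3  4
 T  0  1  1  1  2  2  3  3  3  3  4
 C  0  1  2  2  2  2  3  4  4  4  4
 G  0  1  2  2  2  2  3  4  4  4  4

1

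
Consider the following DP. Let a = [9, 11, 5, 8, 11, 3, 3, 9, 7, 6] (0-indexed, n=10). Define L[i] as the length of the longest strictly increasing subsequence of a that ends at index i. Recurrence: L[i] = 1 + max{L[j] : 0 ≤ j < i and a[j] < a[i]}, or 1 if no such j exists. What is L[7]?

3

   i    0    1    2    3    4    5    6    7    8    9
a[i]    9   11    5    8   11    3    3    9    7    6
L[i]    1    2    1    2    3    1    1    3    2    2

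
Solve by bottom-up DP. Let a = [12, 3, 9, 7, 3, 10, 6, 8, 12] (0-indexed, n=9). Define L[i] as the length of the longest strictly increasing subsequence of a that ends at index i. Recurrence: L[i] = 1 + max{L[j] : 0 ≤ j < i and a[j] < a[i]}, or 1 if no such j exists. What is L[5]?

   i    0    1    2    3    4    5    6    7    8
a[i]   12    3    9    7    3   10    6    8   12
L[i]    1    1    2    2    1    3    2    3    4

3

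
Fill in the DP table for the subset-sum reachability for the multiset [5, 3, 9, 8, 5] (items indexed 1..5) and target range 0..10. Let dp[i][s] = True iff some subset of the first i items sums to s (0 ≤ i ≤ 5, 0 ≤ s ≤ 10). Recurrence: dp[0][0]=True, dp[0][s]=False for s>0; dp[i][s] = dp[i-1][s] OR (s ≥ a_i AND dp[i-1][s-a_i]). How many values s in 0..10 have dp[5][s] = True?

i\s   0   1   2   3   4   5   6   7   8   9  10
  0   T   F   F   F   F   F   F   F   F   F   F
  1   T   F   F   F   F   T   F   F   F   F   F
  2   T   F   F   T   F   T   F   F   T   F   F
  3   T   F   F   T   F   T   F   F   T   T   F
  4   T   F   F   T   F   T   F   F   T   T   F
  5   T   F   F   T   F   T   F   F   T   T   T

6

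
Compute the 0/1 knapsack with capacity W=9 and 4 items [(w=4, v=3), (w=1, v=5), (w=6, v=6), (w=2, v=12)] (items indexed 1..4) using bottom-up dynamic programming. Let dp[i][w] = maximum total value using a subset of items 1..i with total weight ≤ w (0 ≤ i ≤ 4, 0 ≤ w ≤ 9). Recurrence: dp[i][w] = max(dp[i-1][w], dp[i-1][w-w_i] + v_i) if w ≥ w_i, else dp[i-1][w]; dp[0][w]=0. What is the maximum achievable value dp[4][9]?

23

i\w   0   1   2   3   4   5   6   7   8   9
  0   0   0   0   0   0   0   0   0   0   0
  1   0   0   0   0   3   3   3   3   3   3
  2   0   5   5   5   5   8   8   8   8   8
  3   0   5   5   5   5   8   8  11  11  11
  4   0   5  12  17  17  17  17  20  20  23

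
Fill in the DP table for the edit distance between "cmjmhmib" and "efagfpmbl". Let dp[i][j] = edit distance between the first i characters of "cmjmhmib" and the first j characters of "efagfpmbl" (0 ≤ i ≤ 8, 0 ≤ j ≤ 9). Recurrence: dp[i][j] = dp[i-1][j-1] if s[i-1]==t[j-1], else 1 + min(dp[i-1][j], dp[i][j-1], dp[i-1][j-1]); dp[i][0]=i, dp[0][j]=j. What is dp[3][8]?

7

   ''  e  f  a  g  f  p  m  b  l
''  0  1  2  3  4  5  6  7  8  9
 c  1  1  2  3  4  5  6  7  8  9
 m  2  2  2  3  4  5  6  6  7  8
 j  3  3  3  3  4  5  6  7  7  8
 m  4  4  4  4  4  5  6  6  7  8
 h  5  5  5  5  5  5  6  7  7  8
 m  6  6  6  6  6  6  6  6  7  8
 i  7  7  7  7  7  7  7  7  7  8
 b  8  8  8  8  8  8  8  8  7  8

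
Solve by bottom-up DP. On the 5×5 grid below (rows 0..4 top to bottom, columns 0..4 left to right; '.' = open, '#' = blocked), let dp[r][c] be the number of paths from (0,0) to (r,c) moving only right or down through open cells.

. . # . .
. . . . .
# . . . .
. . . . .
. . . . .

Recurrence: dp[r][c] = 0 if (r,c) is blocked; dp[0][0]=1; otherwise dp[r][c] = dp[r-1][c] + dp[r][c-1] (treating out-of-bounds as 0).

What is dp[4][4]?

r\c   0   1   2   3   4
  0   1   1   0   0   0
  1   1   2   2   2   2
  2   0   2   4   6   8
  3   0   2   6  12  20
  4   0   2   8  20  40

40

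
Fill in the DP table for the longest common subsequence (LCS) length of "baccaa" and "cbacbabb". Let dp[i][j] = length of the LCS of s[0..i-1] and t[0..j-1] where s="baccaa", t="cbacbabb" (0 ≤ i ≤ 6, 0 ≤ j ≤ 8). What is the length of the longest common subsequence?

   ''  c  b  a  c  b  a  b  b
''  0  0  0  0  0  0  0  0  0
 b  0  0  1  1  1  1  1  1  1
 a  0  0  1  2  2  2  2  2  2
 c  0  1  1  2  3  3  3  3  3
 c  0  1  1  2  3  3  3  3  3
 a  0  1  1  2  3  3  4  4  4
 a  0  1  1  2  3  3  4  4  4

4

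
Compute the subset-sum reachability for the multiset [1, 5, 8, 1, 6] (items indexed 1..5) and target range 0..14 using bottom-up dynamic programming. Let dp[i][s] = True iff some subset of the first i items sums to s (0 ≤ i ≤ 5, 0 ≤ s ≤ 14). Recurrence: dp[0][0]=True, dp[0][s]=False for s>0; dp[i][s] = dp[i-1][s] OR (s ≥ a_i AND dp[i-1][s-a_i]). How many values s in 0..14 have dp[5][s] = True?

i\s   0   1   2   3   4   5   6   7   8   9  10  11  12  13  14
  0   T   F   F   F   F   F   F   F   F   F   F   F   F   F   F
  1   T   T   F   F   F   F   F   F   F   F   F   F   F   F   F
  2   T   T   F   F   F   T   T   F   F   F   F   F   F   F   F
  3   T   T   F   F   F   T   T   F   T   T   F   F   F   T   T
  4   T   T   T   F   F   T   T   T   T   T   T   F   F   T   T
  5   T   T   T   F   F   T   T   T   T   T   T   T   T   T   T

13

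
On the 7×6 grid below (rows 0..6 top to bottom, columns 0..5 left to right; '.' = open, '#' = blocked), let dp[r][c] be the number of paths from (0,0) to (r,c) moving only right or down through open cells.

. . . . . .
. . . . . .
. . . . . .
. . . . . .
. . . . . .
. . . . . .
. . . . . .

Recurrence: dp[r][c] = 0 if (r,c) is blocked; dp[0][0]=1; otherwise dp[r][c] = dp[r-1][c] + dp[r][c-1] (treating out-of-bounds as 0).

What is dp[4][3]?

35

r\c   0   1   2   3   4   5
  0   1   1   1   1   1   1
  1   1   2   3   4   5   6
  2   1   3   6  10  15  21
  3   1   4  10  20  35  56
  4   1   5  15  35  70 126
  5   1   6  21  56 126 252
  6   1   7  28  84 210 462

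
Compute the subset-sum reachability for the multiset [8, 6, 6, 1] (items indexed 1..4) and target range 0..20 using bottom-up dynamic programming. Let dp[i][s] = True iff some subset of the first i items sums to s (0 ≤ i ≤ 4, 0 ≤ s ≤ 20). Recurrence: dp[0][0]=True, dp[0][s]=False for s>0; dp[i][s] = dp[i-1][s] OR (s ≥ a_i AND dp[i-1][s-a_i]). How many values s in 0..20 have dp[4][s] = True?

11

i\s   0   1   2   3   4   5   6   7   8   9  10  11  12  13  14  15  16  17  18  19  20
  0   T   F   F   F   F   F   F   F   F   F   F   F   F   F   F   F   F   F   F   F   F
  1   T   F   F   F   F   F   F   F   T   F   F   F   F   F   F   F   F   F   F   F   F
  2   T   F   F   F   F   F   T   F   T   F   F   F   F   F   T   F   F   F   F   F   F
  3   T   F   F   F   F   F   T   F   T   F   F   F   T   F   T   F   F   F   F   F   T
  4   T   T   F   F   F   F   T   T   T   T   F   F   T   T   T   T   F   F   F   F   T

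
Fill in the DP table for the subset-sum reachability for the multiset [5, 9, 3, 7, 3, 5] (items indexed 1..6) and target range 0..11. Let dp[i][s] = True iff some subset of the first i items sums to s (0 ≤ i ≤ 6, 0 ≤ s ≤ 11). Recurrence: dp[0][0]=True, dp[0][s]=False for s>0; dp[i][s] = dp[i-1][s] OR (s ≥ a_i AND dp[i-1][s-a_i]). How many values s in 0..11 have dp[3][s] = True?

5

i\s   0   1   2   3   4   5   6   7   8   9  10  11
  0   T   F   F   F   F   F   F   F   F   F   F   F
  1   T   F   F   F   F   T   F   F   F   F   F   F
  2   T   F   F   F   F   T   F   F   F   T   F   F
  3   T   F   F   T   F   T   F   F   T   T   F   F
  4   T   F   F   T   F   T   F   T   T   T   T   F
  5   T   F   F   T   F   T   T   T   T   T   T   T
  6   T   F   F   T   F   T   T   T   T   T   T   T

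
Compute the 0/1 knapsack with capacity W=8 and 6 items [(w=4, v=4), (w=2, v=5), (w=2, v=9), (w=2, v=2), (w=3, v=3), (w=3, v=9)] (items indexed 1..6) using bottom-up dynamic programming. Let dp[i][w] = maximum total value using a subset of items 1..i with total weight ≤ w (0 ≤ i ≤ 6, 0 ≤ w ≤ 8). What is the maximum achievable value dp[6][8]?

23

i\w   0   1   2   3   4   5   6   7   8
  0   0   0   0   0   0   0   0   0   0
  1   0   0   0   0   4   4   4   4   4
  2   0   0   5   5   5   5   9   9   9
  3   0   0   9   9  14  14  14  14  18
  4   0   0   9   9  14  14  16  16  18
  5   0   0   9   9  14  14  16  17  18
  6   0   0   9   9  14  18  18  23  23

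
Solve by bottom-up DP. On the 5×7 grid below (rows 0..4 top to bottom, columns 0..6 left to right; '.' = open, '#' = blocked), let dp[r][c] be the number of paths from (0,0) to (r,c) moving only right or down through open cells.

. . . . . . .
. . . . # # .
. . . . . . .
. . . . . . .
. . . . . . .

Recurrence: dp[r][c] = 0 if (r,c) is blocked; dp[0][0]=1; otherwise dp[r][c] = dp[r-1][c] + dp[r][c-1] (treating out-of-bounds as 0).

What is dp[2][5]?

10

r\c   0   1   2   3   4   5   6
  0   1   1   1   1   1   1   1
  1   1   2   3   4   0   0   1
  2   1   3   6  10  10  10  11
  3   1   4  10  20  30  40  51
  4   1   5  15  35  65 105 156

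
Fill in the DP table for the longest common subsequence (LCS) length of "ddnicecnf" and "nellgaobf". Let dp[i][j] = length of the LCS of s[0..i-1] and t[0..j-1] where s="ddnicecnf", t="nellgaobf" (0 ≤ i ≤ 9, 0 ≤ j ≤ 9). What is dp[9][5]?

2

   ''  n  e  l  l  g  a  o  b  f
''  0  0  0  0  0  0  0  0  0  0
 d  0  0  0  0  0  0  0  0  0  0
 d  0  0  0  0  0  0  0  0  0  0
 n  0  1  1  1  1  1  1  1  1  1
 i  0  1  1  1  1  1  1  1  1  1
 c  0  1  1  1  1  1  1  1  1  1
 e  0  1  2  2  2  2  2  2  2  2
 c  0  1  2  2  2  2  2  2  2  2
 n  0  1  2  2  2  2  2  2  2  2
 f  0  1  2  2  2  2  2  2  2  3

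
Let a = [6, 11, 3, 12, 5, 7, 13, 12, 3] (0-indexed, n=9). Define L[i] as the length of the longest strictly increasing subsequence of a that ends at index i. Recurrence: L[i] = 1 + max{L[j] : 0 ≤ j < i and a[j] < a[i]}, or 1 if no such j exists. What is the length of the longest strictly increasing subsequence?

   i    0    1    2    3    4    5    6    7    8
a[i]    6   11    3   12    5    7   13   12    3
L[i]    1    2    1    3    2    3    4    4    1

4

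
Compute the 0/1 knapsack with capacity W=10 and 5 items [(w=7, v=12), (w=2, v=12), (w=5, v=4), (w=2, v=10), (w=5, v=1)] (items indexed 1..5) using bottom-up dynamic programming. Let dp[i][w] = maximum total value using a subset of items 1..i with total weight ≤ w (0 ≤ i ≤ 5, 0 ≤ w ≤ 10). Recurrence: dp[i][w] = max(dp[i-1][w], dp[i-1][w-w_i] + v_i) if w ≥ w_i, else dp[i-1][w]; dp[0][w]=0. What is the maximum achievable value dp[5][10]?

26

i\w   0   1   2   3   4   5   6   7   8   9  10
  0   0   0   0   0   0   0   0   0   0   0   0
  1   0   0   0   0   0   0   0  12  12  12  12
  2   0   0  12  12  12  12  12  12  12  24  24
  3   0   0  12  12  12  12  12  16  16  24  24
  4   0   0  12  12  22  22  22  22  22  26  26
  5   0   0  12  12  22  22  22  22  22  26  26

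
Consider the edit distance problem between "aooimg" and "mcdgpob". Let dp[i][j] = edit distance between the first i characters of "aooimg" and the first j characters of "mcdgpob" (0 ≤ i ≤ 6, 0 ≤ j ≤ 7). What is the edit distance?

   ''  m  c  d  g  p  o  b
''  0  1  2  3  4  5  6  7
 a  1  1  2  3  4  5  6  7
 o  2  2  2  3  4  5  5  6
 o  3  3  3  3  4  5  5  6
 i  4  4  4  4  4  5  6  6
 m  5  4  5  5  5  5  6  7
 g  6  5  5  6  5  6  6  7

7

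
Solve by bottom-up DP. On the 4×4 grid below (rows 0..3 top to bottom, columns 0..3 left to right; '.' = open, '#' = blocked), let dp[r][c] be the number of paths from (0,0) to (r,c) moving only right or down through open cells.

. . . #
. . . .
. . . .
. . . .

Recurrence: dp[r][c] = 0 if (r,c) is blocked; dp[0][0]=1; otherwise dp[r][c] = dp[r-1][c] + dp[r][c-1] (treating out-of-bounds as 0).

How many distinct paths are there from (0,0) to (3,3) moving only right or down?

19

r\c   0   1   2   3
  0   1   1   1   0
  1   1   2   3   3
  2   1   3   6   9
  3   1   4  10  19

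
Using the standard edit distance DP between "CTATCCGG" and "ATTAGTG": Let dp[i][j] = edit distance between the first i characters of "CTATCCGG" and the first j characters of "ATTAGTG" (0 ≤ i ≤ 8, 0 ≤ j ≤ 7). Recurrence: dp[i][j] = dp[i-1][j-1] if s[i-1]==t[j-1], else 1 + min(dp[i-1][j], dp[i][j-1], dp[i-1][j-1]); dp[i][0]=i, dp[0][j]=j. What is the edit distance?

   ''  A  T  T  A  G  T  G
''  0  1  2  3  4  5  6  7
 C  1  1  2  3  4  5  6  7
 T  2  2  1  2  3  4  5  6
 A  3  2  2  2  2  3  4  5
 T  4  3  2  2  3  3  3  4
 C  5  4  3  3  3  4  4  4
 C  6  5  4  4  4  4  5  5
 G  7  6  5  5  5  4  5  5
 G  8  7  6  6  6  5  5  5

5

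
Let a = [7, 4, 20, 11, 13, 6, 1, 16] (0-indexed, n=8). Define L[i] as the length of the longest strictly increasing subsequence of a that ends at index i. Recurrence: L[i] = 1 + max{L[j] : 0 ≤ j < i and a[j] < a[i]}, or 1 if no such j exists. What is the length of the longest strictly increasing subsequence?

   i    0    1    2    3    4    5    6    7
a[i]    7    4   20   11   13    6    1   16
L[i]    1    1    2    2    3    2    1    4

4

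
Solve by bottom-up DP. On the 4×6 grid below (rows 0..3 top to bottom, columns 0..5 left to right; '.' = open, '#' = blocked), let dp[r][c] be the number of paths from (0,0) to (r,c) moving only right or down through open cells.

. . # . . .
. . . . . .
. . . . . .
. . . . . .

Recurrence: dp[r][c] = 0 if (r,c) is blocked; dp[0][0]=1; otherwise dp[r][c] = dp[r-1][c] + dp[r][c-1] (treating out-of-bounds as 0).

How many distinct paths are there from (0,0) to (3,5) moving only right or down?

r\c   0   1   2   3   4   5
  0   1   1   0   0   0   0
  1   1   2   2   2   2   2
  2   1   3   5   7   9  11
  3   1   4   9  16  25  36

36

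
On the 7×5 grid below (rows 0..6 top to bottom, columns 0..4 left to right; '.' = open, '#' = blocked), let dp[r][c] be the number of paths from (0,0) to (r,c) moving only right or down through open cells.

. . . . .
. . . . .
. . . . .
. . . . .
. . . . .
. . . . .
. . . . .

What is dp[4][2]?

15

r\c   0   1   2   3   4
  0   1   1   1   1   1
  1   1   2   3   4   5
  2   1   3   6  10  15
  3   1   4  10  20  35
  4   1   5  15  35  70
  5   1   6  21  56 126
  6   1   7  28  84 210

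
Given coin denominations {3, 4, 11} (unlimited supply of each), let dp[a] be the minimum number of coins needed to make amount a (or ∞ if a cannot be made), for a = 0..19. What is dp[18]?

 a  0  1  2  3  4  5  6  7  8  9 10 11 12 13 14 15 16 17 18 19
dp  0  -  -  1  1  -  2  2  2  3  3  1  3  4  2  2  4  3  3  3
(- denotes ∞ / unreachable)

3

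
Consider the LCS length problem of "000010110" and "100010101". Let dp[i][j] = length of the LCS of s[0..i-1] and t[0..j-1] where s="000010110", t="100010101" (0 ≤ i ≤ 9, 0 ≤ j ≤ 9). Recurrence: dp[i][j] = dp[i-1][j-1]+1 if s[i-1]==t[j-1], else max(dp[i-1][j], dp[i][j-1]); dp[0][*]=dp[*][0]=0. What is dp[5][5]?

4

   ''  1  0  0  0  1  0  1  0  1
''  0  0  0  0  0  0  0  0  0  0
 0  0  0  1  1  1  1  1  1  1  1
 0  0  0  1  2  2  2  2  2  2  2
 0  0  0  1  2  3  3  3  3  3  3
 0  0  0  1  2  3  3  4  4  4  4
 1  0  1  1  2  3  4  4  5  5  5
 0  0  1  2  2  3  4  5  5  6  6
 1  0  1  2  2  3  4  5  6  6  7
 1  0  1  2  2  3  4  5  6  6  7
 0  0  1  2  3  3  4  5  6  7  7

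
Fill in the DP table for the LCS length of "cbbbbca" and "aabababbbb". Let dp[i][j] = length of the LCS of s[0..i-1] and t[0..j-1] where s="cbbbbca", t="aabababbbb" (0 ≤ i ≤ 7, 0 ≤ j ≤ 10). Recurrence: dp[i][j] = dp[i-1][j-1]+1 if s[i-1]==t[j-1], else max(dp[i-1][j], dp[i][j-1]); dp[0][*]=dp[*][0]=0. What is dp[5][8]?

   ''  a  a  b  a  b  a  b  b  b  b
''  0  0  0  0  0  0  0  0  0  0  0
 c  0  0  0  0  0  0  0  0  0  0  0
 b  0  0  0  1  1  1  1  1  1  1  1
 b  0  0  0  1  1  2  2  2  2  2  2
 b  0  0  0  1  1  2  2  3  3  3  3
 b  0  0  0  1  1  2  2  3  4  4  4
 c  0  0  0  1  1  2  2  3  4  4  4
 a  0  1  1  1  2  2  3  3  4  4  4

4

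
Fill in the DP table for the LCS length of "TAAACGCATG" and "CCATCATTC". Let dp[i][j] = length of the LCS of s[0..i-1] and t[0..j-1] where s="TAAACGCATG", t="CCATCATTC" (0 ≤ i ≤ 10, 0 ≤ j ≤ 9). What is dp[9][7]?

   ''  C  C  A  T  C  A  T  T  C
''  0  0  0  0  0  0  0  0  0  0
 T  0  0  0  0  1  1  1  1  1  1
 A  0  0  0  1  1  1  2  2  2  2
 A  0  0  0  1  1  1  2  2  2  2
 A  0  0  0  1  1  1  2  2  2  2
 C  0  1  1  1  1  2  2  2  2  3
 G  0  1  1  1  1  2  2  2  2  3
 C  0  1  2  2  2  2  2  2  2  3
 A  0  1  2  3  3  3  3  3  3  3
 T  0  1  2  3  4  4  4  4  4  4
 G  0  1  2  3  4  4  4  4  4  4

4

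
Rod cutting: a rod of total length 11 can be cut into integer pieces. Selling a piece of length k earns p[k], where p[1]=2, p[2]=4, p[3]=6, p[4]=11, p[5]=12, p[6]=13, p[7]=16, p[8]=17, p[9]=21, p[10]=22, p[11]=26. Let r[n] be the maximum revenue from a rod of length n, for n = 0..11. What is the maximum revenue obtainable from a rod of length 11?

28

   n    0    1    2    3    4    5    6    7    8    9   10   11
r[n]    0    2    4    6   11   13   15   17   22   24   26   28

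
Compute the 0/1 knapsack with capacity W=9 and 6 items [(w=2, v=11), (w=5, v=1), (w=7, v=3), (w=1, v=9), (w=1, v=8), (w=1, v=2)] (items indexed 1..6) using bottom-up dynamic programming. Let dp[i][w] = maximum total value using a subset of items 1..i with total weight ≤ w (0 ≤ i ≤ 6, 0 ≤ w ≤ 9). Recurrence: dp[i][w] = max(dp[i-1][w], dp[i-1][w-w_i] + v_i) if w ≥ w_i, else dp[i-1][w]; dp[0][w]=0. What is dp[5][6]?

i\w   0   1   2   3   4   5   6   7   8   9
  0   0   0   0   0   0   0   0   0   0   0
  1   0   0  11  11  11  11  11  11  11  11
  2   0   0  11  11  11  11  11  12  12  12
  3   0   0  11  11  11  11  11  12  12  14
  4   0   9  11  20  20  20  20  20  21  21
  5   0   9  17  20  28  28  28  28  28  29
  6   0   9  17  20  28  30  30  30  30  30

28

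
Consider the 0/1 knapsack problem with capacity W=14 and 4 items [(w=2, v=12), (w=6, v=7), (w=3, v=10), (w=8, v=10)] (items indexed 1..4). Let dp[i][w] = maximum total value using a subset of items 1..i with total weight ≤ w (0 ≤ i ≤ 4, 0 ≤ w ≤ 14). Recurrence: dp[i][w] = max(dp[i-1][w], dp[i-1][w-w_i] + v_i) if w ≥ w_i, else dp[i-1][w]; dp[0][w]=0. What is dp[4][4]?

i\w   0   1   2   3   4   5   6   7   8   9  10  11  12  13  14
  0   0   0   0   0   0   0   0   0   0   0   0   0   0   0   0
  1   0   0  12  12  12  12  12  12  12  12  12  12  12  12  12
  2   0   0  12  12  12  12  12  12  19  19  19  19  19  19  19
  3   0   0  12  12  12  22  22  22  22  22  22  29  29  29  29
  4   0   0  12  12  12  22  22  22  22  22  22  29  29  32  32

12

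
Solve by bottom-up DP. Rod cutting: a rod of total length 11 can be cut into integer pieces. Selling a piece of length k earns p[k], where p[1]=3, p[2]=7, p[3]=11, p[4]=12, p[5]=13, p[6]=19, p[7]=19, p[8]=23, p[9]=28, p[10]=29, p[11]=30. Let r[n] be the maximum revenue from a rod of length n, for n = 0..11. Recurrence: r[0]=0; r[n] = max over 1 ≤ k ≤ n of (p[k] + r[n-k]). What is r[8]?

29

   n    0    1    2    3    4    5    6    7    8    9   10   11
r[n]    0    3    7   11   14   18   22   25   29   33   36   40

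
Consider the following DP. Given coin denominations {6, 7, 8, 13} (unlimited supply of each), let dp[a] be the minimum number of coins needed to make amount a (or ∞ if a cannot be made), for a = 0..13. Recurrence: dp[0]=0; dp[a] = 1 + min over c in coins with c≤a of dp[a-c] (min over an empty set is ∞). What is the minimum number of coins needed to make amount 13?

1

 a  0  1  2  3  4  5  6  7  8  9 10 11 12 13
dp  0  -  -  -  -  -  1  1  1  -  -  -  2  1
(- denotes ∞ / unreachable)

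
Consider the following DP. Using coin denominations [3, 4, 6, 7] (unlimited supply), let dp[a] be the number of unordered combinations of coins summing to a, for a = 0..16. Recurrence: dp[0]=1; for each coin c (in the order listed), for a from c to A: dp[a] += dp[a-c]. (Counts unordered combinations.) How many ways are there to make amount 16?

after  coin     0     1     2     3     4     5     6     7     8     9    10    11    12    13    14    15    16
          3     1     0     0     1     0     0     1     0     0     1     0     0     1     0     0     1     0
          4     1     0     0     1     1     0     1     1     1     1     1     1     2     1     1     2     2
          6     1     0     0     1     1     0     2     1     1     2     2     1     4     2     2     4     4
          7     1     0     0     1     1     0     2     2     1     2     3     2     4     4     4     5     6

6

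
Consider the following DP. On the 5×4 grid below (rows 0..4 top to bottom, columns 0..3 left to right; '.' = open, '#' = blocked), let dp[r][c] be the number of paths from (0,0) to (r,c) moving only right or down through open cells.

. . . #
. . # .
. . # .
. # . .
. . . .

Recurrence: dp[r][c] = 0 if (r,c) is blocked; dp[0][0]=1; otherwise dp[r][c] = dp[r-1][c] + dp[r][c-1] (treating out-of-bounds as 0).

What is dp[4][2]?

r\c   0   1   2   3
  0   1   1   1   0
  1   1   2   0   0
  2   1   3   0   0
  3   1   0   0   0
  4   1   1   1   1

1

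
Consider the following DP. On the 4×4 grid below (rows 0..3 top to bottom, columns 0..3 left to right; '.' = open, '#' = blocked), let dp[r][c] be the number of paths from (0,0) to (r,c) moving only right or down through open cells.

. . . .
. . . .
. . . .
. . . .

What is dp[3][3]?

r\c   0   1   2   3
  0   1   1   1   1
  1   1   2   3   4
  2   1   3   6  10
  3   1   4  10  20

20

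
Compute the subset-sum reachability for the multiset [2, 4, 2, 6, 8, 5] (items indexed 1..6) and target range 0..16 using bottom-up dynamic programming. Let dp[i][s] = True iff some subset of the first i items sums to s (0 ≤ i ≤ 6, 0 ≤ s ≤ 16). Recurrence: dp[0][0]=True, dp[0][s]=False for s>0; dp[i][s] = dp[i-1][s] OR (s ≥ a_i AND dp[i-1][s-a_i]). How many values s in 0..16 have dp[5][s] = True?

i\s   0   1   2   3   4   5   6   7   8   9  10  11  12  13  14  15  16
  0   T   F   F   F   F   F   F   F   F   F   F   F   F   F   F   F   F
  1   T   F   T   F   F   F   F   F   F   F   F   F   F   F   F   F   F
  2   T   F   T   F   T   F   T   F   F   F   F   F   F   F   F   F   F
  3   T   F   T   F   T   F   T   F   T   F   F   F   F   F   F   F   F
  4   T   F   T   F   T   F   T   F   T   F   T   F   T   F   T   F   F
  5   T   F   T   F   T   F   T   F   T   F   T   F   T   F   T   F   T
  6   T   F   T   F   T   T   T   T   T   T   T   T   T   T   T   T   T

9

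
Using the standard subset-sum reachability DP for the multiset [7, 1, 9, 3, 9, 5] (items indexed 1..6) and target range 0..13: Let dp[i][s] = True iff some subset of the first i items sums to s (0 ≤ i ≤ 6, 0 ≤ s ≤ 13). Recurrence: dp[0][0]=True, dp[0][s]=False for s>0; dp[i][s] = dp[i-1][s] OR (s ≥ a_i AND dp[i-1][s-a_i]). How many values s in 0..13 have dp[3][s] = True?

6

i\s   0   1   2   3   4   5   6   7   8   9  10  11  12  13
  0   T   F   F   F   F   F   F   F   F   F   F   F   F   F
  1   T   F   F   F   F   F   F   T   F   F   F   F   F   F
  2   T   T   F   F   F   F   F   T   T   F   F   F   F   F
  3   T   T   F   F   F   F   F   T   T   T   T   F   F   F
  4   T   T   F   T   T   F   F   T   T   T   T   T   T   T
  5   T   T   F   T   T   F   F   T   T   T   T   T   T   T
  6   T   T   F   T   T   T   T   T   T   T   T   T   T   T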